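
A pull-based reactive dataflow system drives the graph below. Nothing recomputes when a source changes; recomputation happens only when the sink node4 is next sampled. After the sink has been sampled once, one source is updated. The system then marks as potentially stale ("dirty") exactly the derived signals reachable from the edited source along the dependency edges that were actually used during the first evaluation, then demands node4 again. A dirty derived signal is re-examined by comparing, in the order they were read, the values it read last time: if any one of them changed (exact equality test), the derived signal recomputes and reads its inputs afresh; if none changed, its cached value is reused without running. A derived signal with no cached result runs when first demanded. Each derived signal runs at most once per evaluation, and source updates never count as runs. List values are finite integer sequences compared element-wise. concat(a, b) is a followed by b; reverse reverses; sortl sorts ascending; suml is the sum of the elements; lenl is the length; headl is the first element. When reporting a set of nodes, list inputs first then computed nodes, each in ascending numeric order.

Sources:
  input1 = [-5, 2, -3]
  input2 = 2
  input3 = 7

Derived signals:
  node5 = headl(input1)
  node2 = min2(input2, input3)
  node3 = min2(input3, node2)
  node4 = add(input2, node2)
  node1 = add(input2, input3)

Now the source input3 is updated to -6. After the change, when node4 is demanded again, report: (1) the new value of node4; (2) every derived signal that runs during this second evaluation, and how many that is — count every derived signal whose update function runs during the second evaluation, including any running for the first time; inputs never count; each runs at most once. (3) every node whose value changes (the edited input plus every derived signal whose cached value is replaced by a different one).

First evaluation (everything demanded from the output):
  node2 = min2(2, 7) = 2
  node4 = add(2, 2) = 4

Propagation after the edit:
  node2: runs — input3 7->-6; result -6.
  node4: runs — node2 2->-6; result -4.

New value of node4: -4.
Derived signals that run: node2, node4 — 2 in total.
Values that change: input3, node2, node4.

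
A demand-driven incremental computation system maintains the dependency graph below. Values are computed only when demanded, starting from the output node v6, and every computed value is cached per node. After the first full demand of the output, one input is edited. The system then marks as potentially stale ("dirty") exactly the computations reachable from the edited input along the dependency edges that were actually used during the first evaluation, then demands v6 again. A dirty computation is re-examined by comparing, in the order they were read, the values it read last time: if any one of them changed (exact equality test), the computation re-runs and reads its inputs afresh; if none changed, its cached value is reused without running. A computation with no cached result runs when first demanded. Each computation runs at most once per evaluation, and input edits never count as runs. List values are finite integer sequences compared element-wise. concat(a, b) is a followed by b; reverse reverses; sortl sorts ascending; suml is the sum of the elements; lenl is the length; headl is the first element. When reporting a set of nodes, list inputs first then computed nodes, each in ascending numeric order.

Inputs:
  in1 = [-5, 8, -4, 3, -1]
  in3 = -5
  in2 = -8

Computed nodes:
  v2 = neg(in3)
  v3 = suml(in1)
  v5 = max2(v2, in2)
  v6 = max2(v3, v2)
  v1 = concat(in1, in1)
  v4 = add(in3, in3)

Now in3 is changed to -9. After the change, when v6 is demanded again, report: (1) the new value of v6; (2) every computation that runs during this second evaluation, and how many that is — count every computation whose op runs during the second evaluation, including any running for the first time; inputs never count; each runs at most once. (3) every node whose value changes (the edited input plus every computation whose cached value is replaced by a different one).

New value of v6: 9.
Computations that run: v2, v6 — 2 in total.
Values that change: in3, v2, v6.

First evaluation (everything demanded from the output):
  v2 = neg(-5) = 5
  v3 = suml([-5, 8, -4, 3, -1]) = 1
  v6 = max2(1, 5) = 5

Propagation after the edit:
  v2: runs — in3 -5->-9; result 9.
  v6: runs — v2 5->9; result 9.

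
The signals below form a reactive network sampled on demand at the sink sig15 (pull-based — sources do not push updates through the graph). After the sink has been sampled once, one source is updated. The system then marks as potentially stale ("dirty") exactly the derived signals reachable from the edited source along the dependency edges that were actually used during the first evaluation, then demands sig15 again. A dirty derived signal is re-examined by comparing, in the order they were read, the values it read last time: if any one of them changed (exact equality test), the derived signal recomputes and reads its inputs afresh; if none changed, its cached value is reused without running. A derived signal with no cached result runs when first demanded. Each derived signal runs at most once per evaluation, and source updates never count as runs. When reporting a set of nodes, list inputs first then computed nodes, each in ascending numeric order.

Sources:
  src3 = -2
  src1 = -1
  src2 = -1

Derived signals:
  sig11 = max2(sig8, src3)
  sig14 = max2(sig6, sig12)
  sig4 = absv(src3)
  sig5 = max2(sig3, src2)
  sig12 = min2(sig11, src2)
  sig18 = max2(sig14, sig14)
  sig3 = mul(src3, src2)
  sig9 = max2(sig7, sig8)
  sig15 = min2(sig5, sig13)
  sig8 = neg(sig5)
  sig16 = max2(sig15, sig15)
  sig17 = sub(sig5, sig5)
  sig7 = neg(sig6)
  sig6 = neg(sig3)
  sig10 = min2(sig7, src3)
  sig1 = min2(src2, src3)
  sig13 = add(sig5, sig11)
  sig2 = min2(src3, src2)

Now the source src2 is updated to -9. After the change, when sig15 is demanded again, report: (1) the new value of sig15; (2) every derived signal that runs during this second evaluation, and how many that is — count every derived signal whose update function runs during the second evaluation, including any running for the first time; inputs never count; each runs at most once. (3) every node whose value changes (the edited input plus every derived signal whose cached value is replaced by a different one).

Initial pass — values computed on the first demand:
  sig3 = mul(-2, -1) = 2
  sig5 = max2(2, -1) = 2
  sig8 = neg(2) = -2
  sig11 = max2(-2, -2) = -2
  sig13 = add(2, -2) = 0
  sig15 = min2(2, 0) = 0

Second demand — change propagation:
  sig3: re-runs because src2 -1->-9; new result 18.
  sig5: re-runs because sig3 2->18; src2 -1->-9; new result 18.
  sig8: re-runs because sig5 2->18; new result -18.
  sig11: re-runs because sig8 -2->-18; new result -2 (unchanged).
  sig13: re-runs because sig5 2->18; new result 16.
  sig15: re-runs because sig5 2->18; sig13 0->16; new result 16.

sig15 now evaluates to 16.
Run set: sig3, sig5, sig8, sig11, sig13, sig15 (6 run).
Changed values: src2, sig3, sig5, sig8, sig13, sig15.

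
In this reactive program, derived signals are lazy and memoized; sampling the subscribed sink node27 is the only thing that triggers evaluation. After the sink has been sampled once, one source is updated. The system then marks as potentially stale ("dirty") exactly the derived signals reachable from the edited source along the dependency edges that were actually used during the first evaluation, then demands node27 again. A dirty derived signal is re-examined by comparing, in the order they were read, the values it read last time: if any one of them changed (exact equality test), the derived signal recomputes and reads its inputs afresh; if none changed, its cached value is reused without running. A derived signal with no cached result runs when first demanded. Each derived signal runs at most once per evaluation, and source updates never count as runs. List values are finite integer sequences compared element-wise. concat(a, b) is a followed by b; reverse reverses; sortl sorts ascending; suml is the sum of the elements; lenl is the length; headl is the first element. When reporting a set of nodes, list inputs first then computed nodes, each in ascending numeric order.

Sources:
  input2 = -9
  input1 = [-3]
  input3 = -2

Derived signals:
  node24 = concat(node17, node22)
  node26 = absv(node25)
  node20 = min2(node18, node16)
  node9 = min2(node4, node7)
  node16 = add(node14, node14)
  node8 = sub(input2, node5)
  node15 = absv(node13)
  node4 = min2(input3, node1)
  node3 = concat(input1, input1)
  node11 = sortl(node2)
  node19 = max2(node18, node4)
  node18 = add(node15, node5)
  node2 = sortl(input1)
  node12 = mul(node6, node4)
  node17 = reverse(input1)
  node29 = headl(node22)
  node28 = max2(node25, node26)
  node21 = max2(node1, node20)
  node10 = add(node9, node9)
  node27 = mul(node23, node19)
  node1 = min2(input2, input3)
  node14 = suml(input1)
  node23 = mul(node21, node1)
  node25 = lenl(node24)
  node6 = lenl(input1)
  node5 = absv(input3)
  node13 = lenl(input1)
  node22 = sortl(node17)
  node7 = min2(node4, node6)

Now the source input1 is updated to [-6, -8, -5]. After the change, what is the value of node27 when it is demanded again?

Demanding node27 again yields 405.

First demand of the output computes:
  node1 = min2(-9, -2) = -9
  node4 = min2(-2, -9) = -9
  node5 = absv(-2) = 2
  node13 = lenl([-3]) = 1
  node14 = suml([-3]) = -3
  node15 = absv(1) = 1
  node16 = add(-3, -3) = -6
  node18 = add(1, 2) = 3
  node19 = max2(3, -9) = 3
  node20 = min2(3, -6) = -6
  node21 = max2(-9, -6) = -6
  node23 = mul(-6, -9) = 54
  node27 = mul(54, 3) = 162

After the edit, cleaning proceeds:
  node13: a read changed (input1 [-3]->[-6, -8, -5]) — executes, giving 3.
  node14: a read changed (input1 [-3]->[-6, -8, -5]) — executes, giving -19.
  node15: a read changed (node13 1->3) — executes, giving 3.
  node16: a read changed (node14 -3->-19; node14 -3->-19) — executes, giving -38.
  node18: a read changed (node15 1->3) — executes, giving 5.
  node19: a read changed (node18 3->5) — executes, giving 5.
  node20: a read changed (node18 3->5; node16 -6->-38) — executes, giving -38.
  node21: a read changed (node20 -6->-38) — executes, giving -9.
  node23: a read changed (node21 -6->-9) — executes, giving 81.
  node27: a read changed (node23 54->81; node19 3->5) — executes, giving 405.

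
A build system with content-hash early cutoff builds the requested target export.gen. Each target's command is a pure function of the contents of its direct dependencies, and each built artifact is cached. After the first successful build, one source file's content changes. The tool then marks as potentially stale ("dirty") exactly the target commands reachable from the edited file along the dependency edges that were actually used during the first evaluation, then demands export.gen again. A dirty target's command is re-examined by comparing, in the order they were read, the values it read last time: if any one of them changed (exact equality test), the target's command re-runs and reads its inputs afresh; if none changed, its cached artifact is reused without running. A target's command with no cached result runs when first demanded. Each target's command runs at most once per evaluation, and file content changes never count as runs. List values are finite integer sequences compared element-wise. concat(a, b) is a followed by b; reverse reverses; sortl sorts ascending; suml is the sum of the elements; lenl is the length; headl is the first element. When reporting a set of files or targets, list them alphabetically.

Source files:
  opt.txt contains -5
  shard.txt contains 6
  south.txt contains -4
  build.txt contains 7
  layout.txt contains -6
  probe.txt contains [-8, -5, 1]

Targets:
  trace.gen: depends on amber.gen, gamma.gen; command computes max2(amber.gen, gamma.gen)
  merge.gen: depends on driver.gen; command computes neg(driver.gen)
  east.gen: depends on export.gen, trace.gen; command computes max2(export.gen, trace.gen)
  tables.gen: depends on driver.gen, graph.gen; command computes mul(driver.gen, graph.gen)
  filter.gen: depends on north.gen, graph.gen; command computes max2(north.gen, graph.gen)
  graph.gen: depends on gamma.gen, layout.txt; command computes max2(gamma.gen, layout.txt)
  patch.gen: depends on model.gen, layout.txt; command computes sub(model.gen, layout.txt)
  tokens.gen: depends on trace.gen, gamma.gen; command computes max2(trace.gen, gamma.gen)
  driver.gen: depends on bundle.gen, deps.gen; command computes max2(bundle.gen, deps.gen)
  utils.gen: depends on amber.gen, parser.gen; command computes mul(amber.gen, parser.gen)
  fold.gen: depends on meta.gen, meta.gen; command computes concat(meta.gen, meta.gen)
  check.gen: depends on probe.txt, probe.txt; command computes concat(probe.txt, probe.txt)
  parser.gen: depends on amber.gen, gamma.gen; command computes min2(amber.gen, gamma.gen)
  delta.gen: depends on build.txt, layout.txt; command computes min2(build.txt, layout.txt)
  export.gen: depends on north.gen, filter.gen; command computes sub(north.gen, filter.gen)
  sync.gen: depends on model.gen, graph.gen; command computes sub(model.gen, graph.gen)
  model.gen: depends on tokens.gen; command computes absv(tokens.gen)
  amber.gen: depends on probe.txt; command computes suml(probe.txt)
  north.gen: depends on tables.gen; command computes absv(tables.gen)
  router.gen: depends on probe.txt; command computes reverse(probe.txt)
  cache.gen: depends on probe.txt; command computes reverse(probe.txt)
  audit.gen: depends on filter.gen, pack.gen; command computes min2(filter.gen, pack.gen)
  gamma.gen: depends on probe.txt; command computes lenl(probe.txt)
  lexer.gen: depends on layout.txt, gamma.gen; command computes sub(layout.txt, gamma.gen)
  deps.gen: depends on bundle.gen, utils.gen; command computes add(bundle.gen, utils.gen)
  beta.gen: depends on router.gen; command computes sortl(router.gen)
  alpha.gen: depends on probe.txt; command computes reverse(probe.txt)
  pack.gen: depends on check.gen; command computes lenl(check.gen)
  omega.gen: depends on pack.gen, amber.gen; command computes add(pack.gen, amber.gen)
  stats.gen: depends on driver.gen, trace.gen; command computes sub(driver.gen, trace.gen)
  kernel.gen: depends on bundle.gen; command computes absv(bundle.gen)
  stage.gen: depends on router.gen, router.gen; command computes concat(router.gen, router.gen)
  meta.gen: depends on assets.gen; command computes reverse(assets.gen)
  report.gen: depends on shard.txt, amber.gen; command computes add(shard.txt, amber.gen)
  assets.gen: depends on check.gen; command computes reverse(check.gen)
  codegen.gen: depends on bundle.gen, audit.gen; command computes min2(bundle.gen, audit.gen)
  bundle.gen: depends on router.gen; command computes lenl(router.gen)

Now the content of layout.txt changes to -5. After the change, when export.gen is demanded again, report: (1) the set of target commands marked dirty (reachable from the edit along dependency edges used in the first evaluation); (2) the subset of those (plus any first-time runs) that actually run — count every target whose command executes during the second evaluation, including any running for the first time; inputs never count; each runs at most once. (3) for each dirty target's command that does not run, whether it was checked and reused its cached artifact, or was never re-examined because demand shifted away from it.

First evaluation (everything demanded from the output):
  amber.gen = suml([-8, -5, 1]) = -12
  gamma.gen = lenl([-8, -5, 1]) = 3
  graph.gen = max2(3, -6) = 3
  parser.gen = min2(-12, 3) = -12
  router.gen = reverse([-8, -5, 1]) = [1, -5, -8]
  bundle.gen = lenl([1, -5, -8]) = 3
  utils.gen = mul(-12, -12) = 144
  deps.gen = add(3, 144) = 147
  driver.gen = max2(3, 147) = 147
  tables.gen = mul(147, 3) = 441
  north.gen = absv(441) = 441
  filter.gen = max2(441, 3) = 441
  export.gen = sub(441, 441) = 0

Propagation after the edit:
  graph.gen: runs — layout.txt -6->-5; result 3 (same value as before).
  tables.gen: checked — values it read are unchanged (driver.gen unchanged, graph.gen unchanged); reused cached 441 without running.
  north.gen: checked — values it read are unchanged (tables.gen unchanged); reused cached 441 without running.
  filter.gen: checked — values it read are unchanged (north.gen unchanged, graph.gen unchanged); reused cached 441 without running.
  export.gen: checked — values it read are unchanged (north.gen unchanged, filter.gen unchanged); reused cached 0 without running.

Key observation: the change is absorbed at graph.gen — it re-runs but produces the same value, and the output's value is unchanged.

Marked dirty: export.gen, filter.gen, graph.gen, north.gen, tables.gen.
Target commands that run: graph.gen — 1 in total.
Checked but reused from cache: export.gen, filter.gen, north.gen, tables.gen.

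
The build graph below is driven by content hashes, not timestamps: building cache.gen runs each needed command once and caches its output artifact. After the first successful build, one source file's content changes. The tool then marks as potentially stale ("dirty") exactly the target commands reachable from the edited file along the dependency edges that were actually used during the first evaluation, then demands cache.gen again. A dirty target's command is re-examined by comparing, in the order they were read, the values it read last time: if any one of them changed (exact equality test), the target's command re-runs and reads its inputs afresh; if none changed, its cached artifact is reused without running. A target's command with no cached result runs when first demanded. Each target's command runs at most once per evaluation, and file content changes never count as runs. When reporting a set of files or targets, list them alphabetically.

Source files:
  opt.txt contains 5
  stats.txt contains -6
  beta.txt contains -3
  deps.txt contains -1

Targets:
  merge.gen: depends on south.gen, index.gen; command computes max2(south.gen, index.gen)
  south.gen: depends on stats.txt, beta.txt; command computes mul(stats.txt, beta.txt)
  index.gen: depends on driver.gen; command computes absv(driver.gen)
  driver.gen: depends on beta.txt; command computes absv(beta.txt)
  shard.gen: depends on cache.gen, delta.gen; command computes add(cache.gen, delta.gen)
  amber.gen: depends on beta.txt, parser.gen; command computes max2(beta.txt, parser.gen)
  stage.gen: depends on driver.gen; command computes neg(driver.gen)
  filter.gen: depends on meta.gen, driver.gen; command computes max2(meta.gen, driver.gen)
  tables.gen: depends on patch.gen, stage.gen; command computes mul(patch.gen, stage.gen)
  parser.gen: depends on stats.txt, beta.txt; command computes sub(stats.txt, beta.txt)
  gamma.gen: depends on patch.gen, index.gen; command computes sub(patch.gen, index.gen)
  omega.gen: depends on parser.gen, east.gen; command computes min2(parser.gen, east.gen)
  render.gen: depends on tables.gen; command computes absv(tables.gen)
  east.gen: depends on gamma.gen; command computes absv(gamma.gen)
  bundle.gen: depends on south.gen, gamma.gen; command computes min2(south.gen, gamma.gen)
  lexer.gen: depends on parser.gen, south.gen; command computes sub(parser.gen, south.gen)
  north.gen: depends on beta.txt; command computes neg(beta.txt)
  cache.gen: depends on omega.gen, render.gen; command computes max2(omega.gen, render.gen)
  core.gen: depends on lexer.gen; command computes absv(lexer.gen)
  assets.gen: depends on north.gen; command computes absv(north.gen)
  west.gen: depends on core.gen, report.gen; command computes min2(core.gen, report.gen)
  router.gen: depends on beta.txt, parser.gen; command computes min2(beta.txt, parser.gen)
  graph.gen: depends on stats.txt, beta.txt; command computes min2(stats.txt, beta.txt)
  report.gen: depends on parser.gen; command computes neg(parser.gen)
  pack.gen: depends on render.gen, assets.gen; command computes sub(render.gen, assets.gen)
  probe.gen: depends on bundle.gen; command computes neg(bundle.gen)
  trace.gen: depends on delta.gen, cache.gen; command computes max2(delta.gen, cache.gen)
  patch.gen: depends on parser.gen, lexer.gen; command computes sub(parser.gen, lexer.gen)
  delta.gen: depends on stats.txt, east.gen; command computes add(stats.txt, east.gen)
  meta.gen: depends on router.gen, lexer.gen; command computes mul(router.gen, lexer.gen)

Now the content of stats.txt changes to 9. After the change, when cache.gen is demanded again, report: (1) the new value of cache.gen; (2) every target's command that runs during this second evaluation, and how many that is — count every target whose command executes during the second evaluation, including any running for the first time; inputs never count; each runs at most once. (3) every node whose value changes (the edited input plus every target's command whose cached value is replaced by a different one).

Initial pass — values computed on the first demand:
  driver.gen = absv(-3) = 3
  index.gen = absv(3) = 3
  parser.gen = sub(-6, -3) = -3
  south.gen = mul(-6, -3) = 18
  lexer.gen = sub(-3, 18) = -21
  patch.gen = sub(-3, -21) = 18
  gamma.gen = sub(18, 3) = 15
  east.gen = absv(15) = 15
  omega.gen = min2(-3, 15) = -3
  stage.gen = neg(3) = -3
  tables.gen = mul(18, -3) = -54
  render.gen = absv(-54) = 54
  cache.gen = max2(-3, 54) = 54

Second demand — change propagation:
  parser.gen: re-runs because stats.txt -6->9; new result 12.
  south.gen: re-runs because stats.txt -6->9; new result -27.
  lexer.gen: re-runs because parser.gen -3->12; south.gen 18->-27; new result 39.
  patch.gen: re-runs because parser.gen -3->12; lexer.gen -21->39; new result -27.
  gamma.gen: re-runs because patch.gen 18->-27; new result -30.
  east.gen: re-runs because gamma.gen 15->-30; new result 30.
  omega.gen: re-runs because parser.gen -3->12; east.gen 15->30; new result 12.
  tables.gen: re-runs because patch.gen 18->-27; new result 81.
  render.gen: re-runs because tables.gen -54->81; new result 81.
  cache.gen: re-runs because omega.gen -3->12; render.gen 54->81; new result 81.

cache.gen now evaluates to 81.
Run set: cache.gen, east.gen, gamma.gen, lexer.gen, omega.gen, parser.gen, patch.gen, render.gen, south.gen, tables.gen (10 run).
Changed values: cache.gen, east.gen, gamma.gen, lexer.gen, omega.gen, parser.gen, patch.gen, render.gen, south.gen, stats.txt, tables.gen.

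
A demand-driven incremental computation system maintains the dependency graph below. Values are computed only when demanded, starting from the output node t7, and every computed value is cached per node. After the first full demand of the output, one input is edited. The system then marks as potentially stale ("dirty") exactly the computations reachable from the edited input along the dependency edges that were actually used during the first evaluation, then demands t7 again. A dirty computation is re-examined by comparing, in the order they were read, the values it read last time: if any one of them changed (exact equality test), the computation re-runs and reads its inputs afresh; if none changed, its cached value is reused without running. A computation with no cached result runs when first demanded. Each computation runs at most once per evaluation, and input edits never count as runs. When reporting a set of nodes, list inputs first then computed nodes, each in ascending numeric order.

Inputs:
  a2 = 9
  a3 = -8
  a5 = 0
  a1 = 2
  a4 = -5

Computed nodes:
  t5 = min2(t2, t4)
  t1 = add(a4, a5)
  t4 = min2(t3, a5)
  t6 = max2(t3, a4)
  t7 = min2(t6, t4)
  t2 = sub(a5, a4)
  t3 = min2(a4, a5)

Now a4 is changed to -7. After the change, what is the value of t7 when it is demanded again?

New value of t7: -7.

First evaluation (everything demanded from the output):
  t3 = min2(-5, 0) = -5
  t4 = min2(-5, 0) = -5
  t6 = max2(-5, -5) = -5
  t7 = min2(-5, -5) = -5

Propagation after the edit:
  t3: runs — a4 -5->-7; result -7.
  t4: runs — t3 -5->-7; result -7.
  t6: runs — t3 -5->-7; a4 -5->-7; result -7.
  t7: runs — t6 -5->-7; t4 -5->-7; result -7.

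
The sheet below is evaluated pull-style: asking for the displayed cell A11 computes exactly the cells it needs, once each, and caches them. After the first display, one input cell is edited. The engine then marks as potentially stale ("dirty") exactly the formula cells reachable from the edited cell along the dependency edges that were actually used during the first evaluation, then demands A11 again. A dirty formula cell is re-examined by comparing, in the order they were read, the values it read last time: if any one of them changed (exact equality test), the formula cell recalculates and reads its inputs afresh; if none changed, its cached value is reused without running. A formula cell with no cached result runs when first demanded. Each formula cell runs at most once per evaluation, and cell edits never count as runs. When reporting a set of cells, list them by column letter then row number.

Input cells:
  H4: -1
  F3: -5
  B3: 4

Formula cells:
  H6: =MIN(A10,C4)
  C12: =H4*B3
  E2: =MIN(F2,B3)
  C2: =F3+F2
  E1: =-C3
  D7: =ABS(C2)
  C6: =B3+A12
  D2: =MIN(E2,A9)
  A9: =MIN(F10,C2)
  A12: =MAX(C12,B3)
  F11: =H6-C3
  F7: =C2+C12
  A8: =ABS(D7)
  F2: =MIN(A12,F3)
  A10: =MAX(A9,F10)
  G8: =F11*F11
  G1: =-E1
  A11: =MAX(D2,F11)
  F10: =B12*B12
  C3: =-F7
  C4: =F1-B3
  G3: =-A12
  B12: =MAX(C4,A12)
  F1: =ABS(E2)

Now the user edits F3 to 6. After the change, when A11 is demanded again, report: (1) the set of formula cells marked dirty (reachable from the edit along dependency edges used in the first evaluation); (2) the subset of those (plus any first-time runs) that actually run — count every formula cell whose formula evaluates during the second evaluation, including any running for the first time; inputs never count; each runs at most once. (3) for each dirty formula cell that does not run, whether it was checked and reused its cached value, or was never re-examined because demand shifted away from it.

The edit dirties: A9, A10, A11, B12, C2, C3, C4, D2, E2, F1, F2, F7, F10, F11, H6.
14 formula cells run: A9, A10, A11, B12, C2, C3, C4, D2, E2, F1, F2, F7, F11, H6.
Cache hits after checking: F10.
Note where the cutoff bites: F10 is checked, finds nothing changed, and keeps its cache.

First demand of the output computes:
  C12 = -1 * 4 = -4
  A12 = MAX(-4, 4) = 4
  F2 = MIN(4, -5) = -5
  C2 = -5 + -5 = -10
  E2 = MIN(-5, 4) = -5
  F1 = ABS(-5) = 5
  C4 = 5 - 4 = 1
  B12 = MAX(1, 4) = 4
  F7 = -10 + -4 = -14
  C3 = -(-14) = 14
  F10 = 4 * 4 = 16
  A9 = MIN(16, -10) = -10
  A10 = MAX(-10, 16) = 16
  D2 = MIN(-5, -10) = -10
  H6 = MIN(16, 1) = 1
  F11 = 1 - 14 = -13
  A11 = MAX(-10, -13) = -10

After the edit, cleaning proceeds:
  F2: a read changed (F3 -5->6) — executes, giving 4.
  C2: a read changed (F3 -5->6; F2 -5->4) — executes, giving 10.
  E2: a read changed (F2 -5->4) — executes, giving 4.
  F1: a read changed (E2 -5->4) — executes, giving 4.
  C4: a read changed (F1 5->4) — executes, giving 0.
  B12: a read changed (C4 1->0) — executes, giving 4 — identical to its old value.
  F7: a read changed (C2 -10->10) — executes, giving 6.
  C3: a read changed (F7 -14->6) — executes, giving -6.
  F10: dirty, but its reads are unchanged (B12 unchanged, B12 unchanged); cached 16 stands.
  A9: a read changed (C2 -10->10) — executes, giving 10.
  A10: a read changed (A9 -10->10) — executes, giving 16 — identical to its old value.
  D2: a read changed (E2 -5->4; A9 -10->10) — executes, giving 4.
  H6: a read changed (C4 1->0) — executes, giving 0.
  F11: a read changed (H6 1->0; C3 14->-6) — executes, giving 6.
  A11: a read changed (D2 -10->4; F11 -13->6) — executes, giving 6.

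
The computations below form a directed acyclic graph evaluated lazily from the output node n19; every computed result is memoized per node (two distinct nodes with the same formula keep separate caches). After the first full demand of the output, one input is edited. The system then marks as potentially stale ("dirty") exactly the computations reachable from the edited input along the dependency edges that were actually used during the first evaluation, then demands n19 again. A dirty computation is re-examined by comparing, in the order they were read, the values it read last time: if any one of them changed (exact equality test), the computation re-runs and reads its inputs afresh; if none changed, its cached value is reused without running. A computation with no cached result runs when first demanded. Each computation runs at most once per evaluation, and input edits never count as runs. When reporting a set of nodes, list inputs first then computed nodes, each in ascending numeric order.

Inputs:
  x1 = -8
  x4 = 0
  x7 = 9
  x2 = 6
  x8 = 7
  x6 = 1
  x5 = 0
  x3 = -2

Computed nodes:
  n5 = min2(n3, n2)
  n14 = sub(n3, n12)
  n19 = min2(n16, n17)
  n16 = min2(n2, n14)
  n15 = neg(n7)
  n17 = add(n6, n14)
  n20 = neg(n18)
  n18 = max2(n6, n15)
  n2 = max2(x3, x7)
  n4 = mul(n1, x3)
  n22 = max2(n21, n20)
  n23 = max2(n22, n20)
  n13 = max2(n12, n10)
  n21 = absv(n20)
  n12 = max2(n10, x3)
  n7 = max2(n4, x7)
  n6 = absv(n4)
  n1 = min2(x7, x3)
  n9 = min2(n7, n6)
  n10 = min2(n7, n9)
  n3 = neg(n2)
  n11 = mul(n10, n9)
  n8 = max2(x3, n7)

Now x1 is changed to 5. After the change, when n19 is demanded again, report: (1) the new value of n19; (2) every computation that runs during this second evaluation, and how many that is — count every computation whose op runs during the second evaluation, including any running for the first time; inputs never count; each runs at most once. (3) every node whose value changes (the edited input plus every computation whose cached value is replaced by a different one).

First demand of the output computes:
  n1 = min2(9, -2) = -2
  n2 = max2(-2, 9) = 9
  n3 = neg(9) = -9
  n4 = mul(-2, -2) = 4
  n6 = absv(4) = 4
  n7 = max2(4, 9) = 9
  n9 = min2(9, 4) = 4
  n10 = min2(9, 4) = 4
  n12 = max2(4, -2) = 4
  n14 = sub(-9, 4) = -13
  n16 = min2(9, -13) = -13
  n17 = add(4, -13) = -9
  n19 = min2(-13, -9) = -13

After the edit, cleaning proceeds:
  no node depends on x1 at all; the second demand re-runs nothing.

Note the shortcut — nothing in the graph depends on x1 at all, so no recomputation happens.

Demanding n19 again yields -13.
0 computations run: none.
The nodes whose values change: x1.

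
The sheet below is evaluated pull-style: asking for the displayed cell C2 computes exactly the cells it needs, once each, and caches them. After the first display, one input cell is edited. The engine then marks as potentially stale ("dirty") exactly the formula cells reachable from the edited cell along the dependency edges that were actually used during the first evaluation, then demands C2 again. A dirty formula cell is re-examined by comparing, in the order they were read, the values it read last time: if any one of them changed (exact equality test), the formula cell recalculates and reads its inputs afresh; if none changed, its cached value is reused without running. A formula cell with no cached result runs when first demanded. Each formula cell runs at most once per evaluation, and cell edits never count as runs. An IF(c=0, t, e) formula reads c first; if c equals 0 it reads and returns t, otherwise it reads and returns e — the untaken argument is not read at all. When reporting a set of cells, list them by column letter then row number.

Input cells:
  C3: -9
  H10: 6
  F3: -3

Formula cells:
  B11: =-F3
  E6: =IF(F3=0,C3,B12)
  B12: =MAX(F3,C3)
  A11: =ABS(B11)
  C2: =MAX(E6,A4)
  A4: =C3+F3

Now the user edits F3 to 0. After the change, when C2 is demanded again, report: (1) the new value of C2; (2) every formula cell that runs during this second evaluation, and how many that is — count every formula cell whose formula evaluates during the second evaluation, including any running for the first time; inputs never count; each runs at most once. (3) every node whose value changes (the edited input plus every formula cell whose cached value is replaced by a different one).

First demand of the output computes:
  A4 = -9 + -3 = -12
  B12 = MAX(-3, -9) = -3
  E6 = IF(F3=0: F3=-3 -> else branch B12) = -3
  C2 = MAX(-3, -12) = -3

After the edit, cleaning proceeds:
  A4: a read changed (F3 -3->0) — executes, giving -9.
  B12: stays stale; no demand reaches it after the flip.
  E6: a read changed (F3 -3->0) — executes, giving -9.
  C2: a read changed (E6 -3->-9; A4 -12->-9) — executes, giving -9.

Note the branch switch — demand abandons B12, which is never re-examined.

Demanding C2 again yields -9.
3 formula cells run: A4, C2, E6.
The nodes whose values change: A4, C2, E6, F3.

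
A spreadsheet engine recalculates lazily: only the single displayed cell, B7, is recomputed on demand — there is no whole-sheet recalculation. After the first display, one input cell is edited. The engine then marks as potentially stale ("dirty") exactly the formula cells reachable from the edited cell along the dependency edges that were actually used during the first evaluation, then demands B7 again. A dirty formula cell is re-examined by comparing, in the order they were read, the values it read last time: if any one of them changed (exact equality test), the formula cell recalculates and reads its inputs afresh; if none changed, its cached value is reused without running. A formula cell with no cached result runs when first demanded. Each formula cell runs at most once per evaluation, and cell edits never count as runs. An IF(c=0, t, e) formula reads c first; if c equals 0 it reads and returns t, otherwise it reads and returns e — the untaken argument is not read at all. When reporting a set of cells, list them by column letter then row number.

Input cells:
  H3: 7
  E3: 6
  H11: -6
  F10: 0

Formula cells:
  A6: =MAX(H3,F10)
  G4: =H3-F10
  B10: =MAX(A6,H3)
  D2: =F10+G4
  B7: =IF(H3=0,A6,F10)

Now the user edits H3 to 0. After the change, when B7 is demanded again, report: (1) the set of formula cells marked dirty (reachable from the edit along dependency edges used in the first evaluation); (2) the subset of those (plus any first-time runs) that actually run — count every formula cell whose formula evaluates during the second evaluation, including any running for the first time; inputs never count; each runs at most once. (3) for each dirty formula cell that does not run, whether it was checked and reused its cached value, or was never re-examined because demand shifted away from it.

Marked dirty: B7.
Formula cells that run: A6, B7 — 2 in total.
Every dirty formula cell ran.
Key observation: a condition flipped, so demand reaches new nodes — A6 runs for the first time.

First evaluation (everything demanded from the output):
  B7 = IF(H3=0: H3=7 -> else branch F10) = 0

Propagation after the edit:
  A6: demanded for the first time — runs, produces 0.
  B7: runs — H3 7->0; result 0 (same value as before).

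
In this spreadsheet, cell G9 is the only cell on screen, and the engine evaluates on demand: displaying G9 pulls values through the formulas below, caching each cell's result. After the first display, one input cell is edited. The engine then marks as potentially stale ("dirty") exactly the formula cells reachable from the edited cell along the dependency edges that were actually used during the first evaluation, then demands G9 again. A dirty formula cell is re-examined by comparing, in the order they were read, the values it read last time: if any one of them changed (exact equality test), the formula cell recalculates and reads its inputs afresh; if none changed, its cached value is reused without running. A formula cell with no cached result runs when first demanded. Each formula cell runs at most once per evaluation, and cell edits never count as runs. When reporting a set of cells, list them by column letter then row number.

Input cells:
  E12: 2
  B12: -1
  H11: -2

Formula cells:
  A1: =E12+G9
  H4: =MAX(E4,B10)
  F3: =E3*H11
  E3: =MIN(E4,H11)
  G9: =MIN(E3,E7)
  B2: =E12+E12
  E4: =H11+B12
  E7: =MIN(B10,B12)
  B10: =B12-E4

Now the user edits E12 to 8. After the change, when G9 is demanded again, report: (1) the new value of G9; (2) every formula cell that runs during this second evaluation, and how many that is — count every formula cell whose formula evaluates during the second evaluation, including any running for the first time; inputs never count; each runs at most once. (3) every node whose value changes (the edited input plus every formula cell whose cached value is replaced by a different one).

G9 now evaluates to -3.
Run set: none (0 run).
Changed values: E12.
The important point: nothing the output needs ever reads E12, so the edit is invisible to it.

Initial pass — values computed on the first demand:
  E4 = -2 + -1 = -3
  B10 = -1 - -3 = 2
  E3 = MIN(-3, -2) = -3
  E7 = MIN(2, -1) = -1
  G9 = MIN(-3, -1) = -3

Second demand — change propagation:
  no demanded computation ever read E12, so the edit dirties nothing and nothing runs.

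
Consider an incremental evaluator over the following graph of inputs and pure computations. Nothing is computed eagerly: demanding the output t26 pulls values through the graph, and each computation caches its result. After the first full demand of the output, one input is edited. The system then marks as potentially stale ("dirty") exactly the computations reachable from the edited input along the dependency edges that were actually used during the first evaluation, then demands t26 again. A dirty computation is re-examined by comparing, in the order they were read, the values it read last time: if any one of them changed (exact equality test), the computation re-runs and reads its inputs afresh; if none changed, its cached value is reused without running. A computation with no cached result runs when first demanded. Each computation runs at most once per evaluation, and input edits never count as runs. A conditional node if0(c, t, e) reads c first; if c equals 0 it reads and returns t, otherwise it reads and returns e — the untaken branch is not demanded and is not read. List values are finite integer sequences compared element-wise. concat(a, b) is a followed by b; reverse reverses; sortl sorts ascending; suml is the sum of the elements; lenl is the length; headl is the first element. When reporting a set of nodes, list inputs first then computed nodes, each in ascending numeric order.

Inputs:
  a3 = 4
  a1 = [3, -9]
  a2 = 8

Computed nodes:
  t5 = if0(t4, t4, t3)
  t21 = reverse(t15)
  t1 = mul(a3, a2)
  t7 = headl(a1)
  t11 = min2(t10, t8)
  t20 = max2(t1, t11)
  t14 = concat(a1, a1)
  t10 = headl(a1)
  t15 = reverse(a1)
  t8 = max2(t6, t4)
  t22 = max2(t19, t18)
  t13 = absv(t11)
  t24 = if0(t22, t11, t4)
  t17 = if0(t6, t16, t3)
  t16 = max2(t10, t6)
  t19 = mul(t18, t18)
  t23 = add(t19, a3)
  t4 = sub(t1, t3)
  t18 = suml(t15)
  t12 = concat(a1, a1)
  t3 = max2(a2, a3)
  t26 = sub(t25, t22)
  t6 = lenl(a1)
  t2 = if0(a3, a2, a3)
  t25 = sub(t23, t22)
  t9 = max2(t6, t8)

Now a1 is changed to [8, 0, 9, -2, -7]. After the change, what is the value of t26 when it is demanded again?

t26 now evaluates to -60.

Initial pass — values computed on the first demand:
  t15 = reverse([3, -9]) = [-9, 3]
  t18 = suml([-9, 3]) = -6
  t19 = mul(-6, -6) = 36
  t22 = max2(36, -6) = 36
  t23 = add(36, 4) = 40
  t25 = sub(40, 36) = 4
  t26 = sub(4, 36) = -32

Second demand — change propagation:
  t15: re-runs because a1 [3, -9]->[8, 0, 9, -2, -7]; new result [-7, -2, 9, 0, 8].
  t18: re-runs because t15 [-9, 3]->[-7, -2, 9, 0, 8]; new result 8.
  t19: re-runs because t18 -6->8; t18 -6->8; new result 64.
  t22: re-runs because t19 36->64; t18 -6->8; new result 64.
  t23: re-runs because t19 36->64; new result 68.
  t25: re-runs because t23 40->68; t22 36->64; new result 4 (unchanged).
  t26: re-runs because t22 36->64; new result -60.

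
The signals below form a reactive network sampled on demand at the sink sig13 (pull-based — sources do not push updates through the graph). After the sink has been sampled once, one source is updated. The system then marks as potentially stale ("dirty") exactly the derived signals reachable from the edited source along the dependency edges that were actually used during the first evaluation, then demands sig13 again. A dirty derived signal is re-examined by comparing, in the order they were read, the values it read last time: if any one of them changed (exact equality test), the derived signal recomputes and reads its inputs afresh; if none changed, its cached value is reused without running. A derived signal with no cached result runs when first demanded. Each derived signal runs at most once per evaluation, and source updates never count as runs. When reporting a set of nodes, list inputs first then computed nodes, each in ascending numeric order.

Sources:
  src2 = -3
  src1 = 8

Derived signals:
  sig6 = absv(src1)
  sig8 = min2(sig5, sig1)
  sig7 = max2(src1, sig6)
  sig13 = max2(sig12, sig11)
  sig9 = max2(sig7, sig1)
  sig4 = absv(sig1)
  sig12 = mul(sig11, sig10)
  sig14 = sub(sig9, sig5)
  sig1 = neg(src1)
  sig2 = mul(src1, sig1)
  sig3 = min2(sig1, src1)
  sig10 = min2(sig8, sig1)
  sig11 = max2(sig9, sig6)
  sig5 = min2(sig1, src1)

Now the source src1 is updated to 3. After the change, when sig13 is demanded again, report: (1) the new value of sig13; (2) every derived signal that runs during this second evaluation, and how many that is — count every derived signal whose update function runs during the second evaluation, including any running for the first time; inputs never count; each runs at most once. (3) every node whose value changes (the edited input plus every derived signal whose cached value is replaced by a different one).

sig13 now evaluates to 3.
Run set: sig1, sig5, sig6, sig7, sig8, sig9, sig10, sig11, sig12, sig13 (10 run).
Changed values: src1, sig1, sig5, sig6, sig7, sig8, sig9, sig10, sig11, sig12, sig13.

Initial pass — values computed on the first demand:
  sig1 = neg(8) = -8
  sig5 = min2(-8, 8) = -8
  sig6 = absv(8) = 8
  sig7 = max2(8, 8) = 8
  sig8 = min2(-8, -8) = -8
  sig9 = max2(8, -8) = 8
  sig10 = min2(-8, -8) = -8
  sig11 = max2(8, 8) = 8
  sig12 = mul(8, -8) = -64
  sig13 = max2(-64, 8) = 8

Second demand — change propagation:
  sig1: re-runs because src1 8->3; new result -3.
  sig5: re-runs because sig1 -8->-3; src1 8->3; new result -3.
  sig6: re-runs because src1 8->3; new result 3.
  sig7: re-runs because src1 8->3; sig6 8->3; new result 3.
  sig8: re-runs because sig5 -8->-3; sig1 -8->-3; new result -3.
  sig9: re-runs because sig7 8->3; sig1 -8->-3; new result 3.
  sig10: re-runs because sig8 -8->-3; sig1 -8->-3; new result -3.
  sig11: re-runs because sig9 8->3; sig6 8->3; new result 3.
  sig12: re-runs because sig11 8->3; sig10 -8->-3; new result -9.
  sig13: re-runs because sig12 -64->-9; sig11 8->3; new result 3.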